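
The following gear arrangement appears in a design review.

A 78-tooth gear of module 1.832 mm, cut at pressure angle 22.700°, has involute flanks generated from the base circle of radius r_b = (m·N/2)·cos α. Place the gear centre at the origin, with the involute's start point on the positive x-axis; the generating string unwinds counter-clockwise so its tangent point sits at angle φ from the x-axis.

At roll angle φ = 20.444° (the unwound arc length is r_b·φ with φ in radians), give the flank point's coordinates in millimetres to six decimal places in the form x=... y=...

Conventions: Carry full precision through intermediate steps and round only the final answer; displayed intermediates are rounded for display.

single-mesh involute tooth geometry (78T wheel at module 1.832)
pitch radius r_p = m·N/2 = 1.832·78/2 = 71.448000
base radius r_b = r_p·cos α = 71.448000·cos 22.700° = 65.913501
roll angle φ = 20.444° = 0.35681511 rad
x = r_b·(cos φ + φ·sin φ) = 69.976844
y = r_b·(sin φ − φ·cos φ) = 0.985470

x=69.976844 y=0.985470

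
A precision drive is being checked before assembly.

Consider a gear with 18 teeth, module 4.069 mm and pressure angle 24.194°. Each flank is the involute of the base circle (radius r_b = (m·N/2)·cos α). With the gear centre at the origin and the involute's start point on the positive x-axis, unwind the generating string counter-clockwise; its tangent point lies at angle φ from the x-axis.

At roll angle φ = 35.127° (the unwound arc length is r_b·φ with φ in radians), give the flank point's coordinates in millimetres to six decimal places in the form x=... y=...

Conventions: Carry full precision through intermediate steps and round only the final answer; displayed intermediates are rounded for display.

topology: single-mesh involute geometry — m = 4.069, N = 18
pitch radius r_p = m·N/2 = 4.069·18/2 = 36.621000
base radius r_b = r_p·cos α = 36.621000·cos 24.194° = 33.404323
roll angle φ = 35.127° = 0.61308181 rad
x = r_b·(cos φ + φ·sin φ) = 39.104445
y = r_b·(sin φ − φ·cos φ) = 2.470724

x=39.104445 y=2.470724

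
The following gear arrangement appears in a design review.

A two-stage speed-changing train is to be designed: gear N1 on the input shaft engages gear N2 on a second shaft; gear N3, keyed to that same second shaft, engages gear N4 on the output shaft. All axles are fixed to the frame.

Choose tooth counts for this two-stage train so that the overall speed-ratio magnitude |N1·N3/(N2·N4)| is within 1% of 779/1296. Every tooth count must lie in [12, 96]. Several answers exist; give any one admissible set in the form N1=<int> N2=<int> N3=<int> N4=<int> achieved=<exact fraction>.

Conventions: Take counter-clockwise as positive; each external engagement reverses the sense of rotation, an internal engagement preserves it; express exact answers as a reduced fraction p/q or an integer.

design class (target 779/1296): fixed-axis compound train
target = 779/1296 in lowest terms: an exact hit needs N1·N3 = k·779 and N2·N4 = k·1296 for one integer k, every count in [12, 96]; additionally prefer no 1:1 stage (N1 ≠ N2, N3 ≠ N4)
k = 1: N1·N3 = 779 = 19·41, N2·N4 = 1296 = 16·81
achieved = 19·41/(16·81) = 779/1296; |achieved − target| = 0 ≤ 779/129600 ✓

N1=19 N2=16 N3=41 N4=81 achieved=779/1296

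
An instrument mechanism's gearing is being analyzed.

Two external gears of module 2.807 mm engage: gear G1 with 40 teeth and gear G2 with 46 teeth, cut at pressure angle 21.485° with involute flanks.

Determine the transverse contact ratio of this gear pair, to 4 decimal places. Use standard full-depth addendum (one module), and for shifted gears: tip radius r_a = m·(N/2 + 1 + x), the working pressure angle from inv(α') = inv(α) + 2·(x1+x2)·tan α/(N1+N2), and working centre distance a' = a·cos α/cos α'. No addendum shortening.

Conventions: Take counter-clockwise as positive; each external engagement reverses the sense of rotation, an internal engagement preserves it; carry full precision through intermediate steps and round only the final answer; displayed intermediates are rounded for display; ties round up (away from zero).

1.6561

topology: single-mesh involute geometry — m = 2.807, 40T/46T pair
base radii: r_b1 = 52.239027, r_b2 = 60.074881
tip radii: r_a1 = 58.947000, r_a2 = 67.368000
no profile shift: α' = α, a' = a
action lengths: √(r_a1²−r_b1²) = 27.309941, √(r_a2²−r_b2²) = 30.486982
base pitch p_b = π·m·cos α = 8.205687
CR = (27.309941 + 30.486982 − 120.701000·sin 21.48500°)/8.205687 = 1.656078
contact ratio ≈ 1.6561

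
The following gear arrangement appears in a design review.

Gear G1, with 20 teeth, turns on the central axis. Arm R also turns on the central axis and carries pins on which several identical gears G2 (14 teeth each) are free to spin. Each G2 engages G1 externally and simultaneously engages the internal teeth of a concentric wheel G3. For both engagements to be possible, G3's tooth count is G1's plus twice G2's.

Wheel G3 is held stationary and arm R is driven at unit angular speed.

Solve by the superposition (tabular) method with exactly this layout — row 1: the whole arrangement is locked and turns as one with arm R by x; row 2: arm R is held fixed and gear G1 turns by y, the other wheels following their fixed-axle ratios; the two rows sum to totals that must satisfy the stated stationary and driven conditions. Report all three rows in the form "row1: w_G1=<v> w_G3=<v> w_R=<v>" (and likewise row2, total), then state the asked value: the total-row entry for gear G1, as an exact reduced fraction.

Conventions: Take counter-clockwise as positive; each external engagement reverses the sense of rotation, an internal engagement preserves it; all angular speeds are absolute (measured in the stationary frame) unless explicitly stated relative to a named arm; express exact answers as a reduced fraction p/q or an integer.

planetary set (20T centre, 14T on arm, 48T internal) — Willis relation
row 1: whole set turns with the arm by x
superposition row 2 [arm held]: sun y, ring −(20/48)·y, arm 0
boundary: total ω_ring = x − (20/48)·y = 0 and total ω_arm = x = 1  ⇒  y = 12/5, x = 1
row 2 ring = −(20/48)·12/5 = -1
totals (row 1 + row 2): sun 1 + 12/5 = 17/5, ring 1 + (-1) = 0, arm 1 + 0 = 1
asked cell (total, sun) = 17/5

row1: w_G1=1 w_G3=1 w_R=1
row2: w_G1=12/5 w_G3=-1 w_R=0
total: w_G1=17/5 w_G3=0 w_R=1
asked value: 17/5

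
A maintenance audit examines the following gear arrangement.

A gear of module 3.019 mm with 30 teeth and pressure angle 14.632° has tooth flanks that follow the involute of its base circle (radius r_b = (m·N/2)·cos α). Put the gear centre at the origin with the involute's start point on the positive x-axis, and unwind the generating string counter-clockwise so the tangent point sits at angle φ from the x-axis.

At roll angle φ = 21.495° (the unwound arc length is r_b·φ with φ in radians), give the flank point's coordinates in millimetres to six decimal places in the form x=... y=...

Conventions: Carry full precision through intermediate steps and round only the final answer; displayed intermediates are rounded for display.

x=46.792120 y=0.760387

topology: single-mesh involute geometry — m = 3.019, N = 30
pitch radius r_p = m·N/2 = 3.019·30/2 = 45.285000
base radius r_b = r_p·cos α = 45.285000·cos 14.632° = 43.816328
roll angle φ = 21.495° = 0.37515852 rad
x = r_b·(cos φ + φ·sin φ) = 46.792120
y = r_b·(sin φ − φ·cos φ) = 0.760387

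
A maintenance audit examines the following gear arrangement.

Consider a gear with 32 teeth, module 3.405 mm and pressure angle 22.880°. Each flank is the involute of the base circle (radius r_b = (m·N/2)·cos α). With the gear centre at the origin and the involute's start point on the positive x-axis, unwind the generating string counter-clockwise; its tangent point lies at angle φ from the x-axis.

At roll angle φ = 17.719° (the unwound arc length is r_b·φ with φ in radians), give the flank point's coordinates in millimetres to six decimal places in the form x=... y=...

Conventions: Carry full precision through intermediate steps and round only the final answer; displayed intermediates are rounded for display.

x=52.536715 y=0.490137

class = single-mesh tooth geometry [base-circle involute, m = 3.405, 32T]
pitch radius r_p = m·N/2 = 3.405·32/2 = 54.480000
base radius r_b = r_p·cos α = 54.480000·cos 22.880° = 50.193578
roll angle φ = 17.719° = 0.30925489 rad
x = r_b·(cos φ + φ·sin φ) = 52.536715
y = r_b·(sin φ − φ·cos φ) = 0.490137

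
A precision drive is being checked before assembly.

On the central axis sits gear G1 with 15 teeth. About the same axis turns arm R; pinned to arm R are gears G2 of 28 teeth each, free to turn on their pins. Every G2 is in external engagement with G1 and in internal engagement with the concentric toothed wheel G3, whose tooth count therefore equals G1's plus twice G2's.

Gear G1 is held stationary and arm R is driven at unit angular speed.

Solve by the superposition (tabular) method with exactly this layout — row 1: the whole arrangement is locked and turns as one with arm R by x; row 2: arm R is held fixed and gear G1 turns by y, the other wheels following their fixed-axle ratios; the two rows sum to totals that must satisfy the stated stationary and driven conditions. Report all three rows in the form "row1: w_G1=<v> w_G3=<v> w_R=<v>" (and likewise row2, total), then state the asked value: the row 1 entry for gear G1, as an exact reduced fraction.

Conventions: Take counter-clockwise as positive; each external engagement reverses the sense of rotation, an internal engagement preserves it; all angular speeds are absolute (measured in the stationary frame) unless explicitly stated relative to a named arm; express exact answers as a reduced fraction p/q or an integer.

recognized (axles ride arm R): planetary set, 15/28/71 teeth
row 1 (train locked, turned with arm): all members turn x
row 2 (arm held, sun turns y): ω_ring = −(15/71)·y, ω_arm = 0
boundary: total ω_sun = x + y = 0 and total ω_arm = x = 1  ⇒  y = -1, x = 1
row 2 ring = −(15/71)·(-1) = 15/71
totals (row 1 + row 2): sun 1 + (-1) = 0, ring 1 + 15/71 = 86/71, arm 1 + 0 = 1
asked cell (row1, sun) = 1

row1: w_G1=1 w_G3=1 w_R=1
row2: w_G1=-1 w_G3=15/71 w_R=0
total: w_G1=0 w_G3=86/71 w_R=1
asked value: 1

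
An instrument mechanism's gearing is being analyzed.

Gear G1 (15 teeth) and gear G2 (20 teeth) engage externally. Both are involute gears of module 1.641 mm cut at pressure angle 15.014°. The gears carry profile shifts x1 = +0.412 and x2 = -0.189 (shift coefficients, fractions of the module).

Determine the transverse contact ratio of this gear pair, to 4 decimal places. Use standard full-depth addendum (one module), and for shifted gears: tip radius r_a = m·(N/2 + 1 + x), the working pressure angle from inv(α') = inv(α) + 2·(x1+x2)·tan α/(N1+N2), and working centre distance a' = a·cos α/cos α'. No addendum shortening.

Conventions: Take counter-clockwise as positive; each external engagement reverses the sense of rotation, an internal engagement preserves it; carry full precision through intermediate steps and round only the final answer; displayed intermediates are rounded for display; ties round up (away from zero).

single-mesh involute tooth geometry (15T engaging 20T at module 1.641)
base radii: r_b1 = 11.887353, r_b2 = 15.849805
tip radii: r_a1 = 14.624592, r_a2 = 17.740851
inv(α') = inv(15.014°) + 2·(+0.412-0.189)·tan α/(15+20) = 0.00958514  ⇒  α' = 17.33641°
a' = a·cos α / cos α' = 28.7175·cos 15.014°/cos 17.33641° = 29.057178
action lengths: √(r_a1²−r_b1²) = 8.518775, √(r_a2²−r_b2²) = 7.970037
base pitch p_b = π·m·cos α = 4.979363
CR = (8.518775 + 7.970037 − 29.057178·sin 17.33641°)/4.979363 = 1.572552
contact ratio ≈ 1.5726

1.5726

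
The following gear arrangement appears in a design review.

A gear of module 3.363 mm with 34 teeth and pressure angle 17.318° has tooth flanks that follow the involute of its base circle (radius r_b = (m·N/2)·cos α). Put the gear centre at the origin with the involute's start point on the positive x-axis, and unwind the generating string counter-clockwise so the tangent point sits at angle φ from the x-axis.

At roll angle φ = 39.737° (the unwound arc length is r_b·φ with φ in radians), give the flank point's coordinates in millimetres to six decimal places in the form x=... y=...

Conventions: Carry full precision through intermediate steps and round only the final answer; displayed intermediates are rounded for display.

single-mesh involute tooth geometry (34T wheel at module 3.363)
pitch radius r_p = m·N/2 = 3.363·34/2 = 57.171000
base radius r_b = r_p·cos α = 57.171000·cos 17.318° = 54.579286
roll angle φ = 39.737° = 0.69354148 rad
x = r_b·(cos φ + φ·sin φ) = 66.168836
y = r_b·(sin φ − φ·cos φ) = 5.782142

x=66.168836 y=5.782142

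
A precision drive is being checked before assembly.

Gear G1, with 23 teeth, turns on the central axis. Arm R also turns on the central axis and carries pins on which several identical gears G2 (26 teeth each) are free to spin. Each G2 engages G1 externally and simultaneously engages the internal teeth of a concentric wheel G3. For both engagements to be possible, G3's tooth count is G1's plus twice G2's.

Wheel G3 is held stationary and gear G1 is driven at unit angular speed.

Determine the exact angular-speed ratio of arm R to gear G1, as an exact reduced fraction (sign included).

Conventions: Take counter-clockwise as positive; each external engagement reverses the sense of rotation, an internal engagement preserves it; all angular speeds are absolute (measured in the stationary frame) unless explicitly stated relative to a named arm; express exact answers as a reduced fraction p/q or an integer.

recognized (axles ride arm R): planetary set, 23/26/75 teeth
ring teeth: 23 + 2·26 = 75
23(ω_sun−ω_arm) = −75(ω_ring−ω_arm),  ω_ring = 0, ω_sun = 1
23(1−ω_arm) = −75(0−ω_arm)  ⇒  98·ω_arm = 23  ⇒  ω_arm = 23/98
ω_out/ω_in = 23/98

23/98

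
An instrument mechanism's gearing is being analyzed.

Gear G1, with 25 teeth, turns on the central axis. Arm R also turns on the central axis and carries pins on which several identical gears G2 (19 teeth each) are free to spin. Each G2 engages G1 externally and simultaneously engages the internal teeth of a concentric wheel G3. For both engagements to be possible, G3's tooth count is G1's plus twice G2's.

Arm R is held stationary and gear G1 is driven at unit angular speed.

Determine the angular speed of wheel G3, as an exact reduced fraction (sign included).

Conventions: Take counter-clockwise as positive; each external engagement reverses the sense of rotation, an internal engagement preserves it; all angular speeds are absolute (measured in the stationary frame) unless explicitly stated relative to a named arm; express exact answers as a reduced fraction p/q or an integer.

-25/63

planetary set (25T centre, 19T on arm, 63T internal) — Willis relation
ring teeth: 25 + 2·19 = 63
25(ω_sun−ω_arm) = −63(ω_ring−ω_arm),  ω_arm = 0, ω_sun = 1
ω_ring = 0 − (25/63)(1−0) = -25/63
exact speed ratio = -25/63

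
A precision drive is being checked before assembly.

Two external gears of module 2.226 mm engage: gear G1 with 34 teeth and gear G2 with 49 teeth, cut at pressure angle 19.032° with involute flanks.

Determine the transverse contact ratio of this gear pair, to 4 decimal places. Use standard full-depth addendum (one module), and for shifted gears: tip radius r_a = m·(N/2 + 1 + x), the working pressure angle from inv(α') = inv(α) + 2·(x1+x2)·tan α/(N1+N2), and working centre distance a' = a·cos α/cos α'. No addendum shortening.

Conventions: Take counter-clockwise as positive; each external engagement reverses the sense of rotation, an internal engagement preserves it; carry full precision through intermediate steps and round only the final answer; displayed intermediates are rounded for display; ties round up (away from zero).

1.7656

topology: single-mesh involute geometry — m = 2.226, 34T/49T pair
base radii: r_b1 = 35.773427, r_b2 = 51.555822
tip radii: r_a1 = 40.068000, r_a2 = 56.763000
no profile shift: α' = α, a' = a
action lengths: √(r_a1²−r_b1²) = 18.047341, √(r_a2²−r_b2²) = 23.749429
base pitch p_b = π·m·cos α = 6.610914
CR = (18.047341 + 23.749429 − 92.379000·sin 19.03200°)/6.610914 = 1.765615
contact ratio ≈ 1.7656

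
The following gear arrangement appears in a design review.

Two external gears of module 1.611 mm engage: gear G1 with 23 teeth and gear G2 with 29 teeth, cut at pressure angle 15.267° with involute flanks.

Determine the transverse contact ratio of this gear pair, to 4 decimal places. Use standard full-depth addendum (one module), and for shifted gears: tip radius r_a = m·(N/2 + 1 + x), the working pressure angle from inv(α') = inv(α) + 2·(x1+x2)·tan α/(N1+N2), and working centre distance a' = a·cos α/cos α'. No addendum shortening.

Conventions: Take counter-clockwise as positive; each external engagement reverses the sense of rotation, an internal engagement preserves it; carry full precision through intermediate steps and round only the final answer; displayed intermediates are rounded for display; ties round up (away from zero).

1.8444

class = single-mesh tooth geometry [involute pair 23T × 29T, m = 1.611]
base radii: r_b1 = 17.872686, r_b2 = 22.535125
tip radii: r_a1 = 20.137500, r_a2 = 24.970500
no profile shift: α' = α, a' = a
action lengths: √(r_a1²−r_b1²) = 9.278255, √(r_a2²−r_b2²) = 10.756114
base pitch p_b = π·m·cos α = 4.882495
CR = (9.278255 + 10.756114 − 41.886000·sin 15.26700°)/4.882495 = 1.844355
contact ratio ≈ 1.8444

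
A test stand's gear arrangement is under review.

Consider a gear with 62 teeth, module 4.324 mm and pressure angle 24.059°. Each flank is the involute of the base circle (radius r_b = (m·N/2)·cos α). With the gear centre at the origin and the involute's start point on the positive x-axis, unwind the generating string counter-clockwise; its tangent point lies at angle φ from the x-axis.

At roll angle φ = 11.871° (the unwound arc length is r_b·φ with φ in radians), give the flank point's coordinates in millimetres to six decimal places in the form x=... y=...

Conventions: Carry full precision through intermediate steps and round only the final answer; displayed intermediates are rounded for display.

recognized (one wheel, involute flank): single-mesh tooth geometry, m = 4.324, N = 62
pitch radius r_p = m·N/2 = 4.324·62/2 = 134.044000
base radius r_b = r_p·cos α = 134.044000·cos 24.059° = 122.399080
roll angle φ = 11.871° = 0.20718804 rad
x = r_b·(cos φ + φ·sin φ) = 124.998059
y = r_b·(sin φ − φ·cos φ) = 0.361315

x=124.998059 y=0.361315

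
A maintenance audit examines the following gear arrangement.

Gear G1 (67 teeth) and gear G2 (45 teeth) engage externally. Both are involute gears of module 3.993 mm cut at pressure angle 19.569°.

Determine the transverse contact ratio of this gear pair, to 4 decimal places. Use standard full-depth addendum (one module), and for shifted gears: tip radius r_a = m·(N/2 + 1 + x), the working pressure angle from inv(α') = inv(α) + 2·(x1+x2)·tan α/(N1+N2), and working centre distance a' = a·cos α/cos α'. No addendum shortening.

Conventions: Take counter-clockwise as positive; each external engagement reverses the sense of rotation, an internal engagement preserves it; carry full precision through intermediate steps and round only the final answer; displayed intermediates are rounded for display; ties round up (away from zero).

1.7928

recognized (one external pair, fixed centres): single-mesh tooth geometry, m = 3.993, N1 = 67, N2 = 45
base radii: r_b1 = 126.039046, r_b2 = 84.653090
tip radii: r_a1 = 137.758500, r_a2 = 93.835500
no profile shift: α' = α, a' = a
action lengths: √(r_a1²−r_b1²) = 55.601828, √(r_a2²−r_b2²) = 40.484013
base pitch p_b = π·m·cos α = 11.819801
CR = (55.601828 + 40.484013 − 223.608000·sin 19.56900°)/11.819801 = 1.792769
contact ratio ≈ 1.7928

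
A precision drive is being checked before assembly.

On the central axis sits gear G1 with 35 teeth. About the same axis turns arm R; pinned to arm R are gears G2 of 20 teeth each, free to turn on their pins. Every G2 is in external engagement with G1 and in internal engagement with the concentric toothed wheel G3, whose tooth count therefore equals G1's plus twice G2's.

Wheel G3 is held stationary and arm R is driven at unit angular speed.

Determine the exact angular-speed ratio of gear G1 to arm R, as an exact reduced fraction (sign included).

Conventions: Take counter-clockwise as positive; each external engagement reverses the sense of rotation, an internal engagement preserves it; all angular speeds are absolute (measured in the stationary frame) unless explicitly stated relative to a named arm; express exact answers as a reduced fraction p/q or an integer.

22/7

topology: planetary set — G1 35T / G2 20T / G3 75T, arm = carrier (Willis)
ring teeth: 35 + 2·20 = 75
35(ω_sun−ω_arm) = −75(ω_ring−ω_arm),  ω_ring = 0, ω_arm = 1
ω_sun = 1 − (75/35)(0−1) = 22/7
ω_out/ω_in = 22/7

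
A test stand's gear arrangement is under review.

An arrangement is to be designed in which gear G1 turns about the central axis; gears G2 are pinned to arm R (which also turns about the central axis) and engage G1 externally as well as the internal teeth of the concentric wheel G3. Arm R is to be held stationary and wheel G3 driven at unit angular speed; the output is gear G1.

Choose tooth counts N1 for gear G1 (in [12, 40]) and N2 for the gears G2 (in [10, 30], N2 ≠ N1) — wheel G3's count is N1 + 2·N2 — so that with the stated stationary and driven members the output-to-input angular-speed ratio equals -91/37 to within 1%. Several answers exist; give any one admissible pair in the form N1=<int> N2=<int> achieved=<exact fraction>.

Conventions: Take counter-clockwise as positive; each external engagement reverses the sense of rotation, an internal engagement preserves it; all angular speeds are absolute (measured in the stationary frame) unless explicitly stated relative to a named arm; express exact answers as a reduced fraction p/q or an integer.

N1=37 N2=27 achieved=-91/37

topology: planetary set — design target -91/37, arm = carrier (Willis)
Willis with ω_arm = 0: ω_sun/ω_ring = −N3/N1; set equal to -91/37  ⇒  N3/N1 = −(-91/37) = 91/37
N3 = N1 + 2·N2  ⇒  N2/N1 = (N3/N1 − 1)/2 = (91/37 − 1)/2 = 27/37
smallest multiple with N1 ≥ 12 and N2 ≥ 10: k = 1  ⇒  N1 = 1·37 = 37, N2 = 1·27 = 27 (N1 ≤ 40, N2 ≤ 30, N2 ≠ N1 ✓), N3 = 37 + 2·27 = 91
check: −N3/N1 with N1 = 37, N3 = 91 gives -91/37; |achieved − target| = 0 ≤ 91/3700 ✓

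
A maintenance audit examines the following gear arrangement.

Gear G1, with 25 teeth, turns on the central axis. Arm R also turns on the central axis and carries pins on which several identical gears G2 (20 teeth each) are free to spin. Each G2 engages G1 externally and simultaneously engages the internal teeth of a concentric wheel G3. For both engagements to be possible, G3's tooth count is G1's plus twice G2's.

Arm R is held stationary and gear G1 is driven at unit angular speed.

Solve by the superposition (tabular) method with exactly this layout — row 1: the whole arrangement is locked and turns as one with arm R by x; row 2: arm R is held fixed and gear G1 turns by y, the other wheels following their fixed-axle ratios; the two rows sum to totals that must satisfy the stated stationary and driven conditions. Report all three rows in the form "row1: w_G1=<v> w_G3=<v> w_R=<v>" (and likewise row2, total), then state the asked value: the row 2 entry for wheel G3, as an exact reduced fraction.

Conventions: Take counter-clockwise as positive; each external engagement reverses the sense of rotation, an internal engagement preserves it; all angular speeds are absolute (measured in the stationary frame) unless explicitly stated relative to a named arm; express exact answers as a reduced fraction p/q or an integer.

row1: w_G1=0 w_G3=0 w_R=0
row2: w_G1=1 w_G3=-5/13 w_R=0
total: w_G1=1 w_G3=-5/13 w_R=0
asked value: -5/13

recognized (axles ride arm R): planetary set, 25/20/65 teeth
row 1 — lock + rotate with arm: ω_sun = ω_ring = ω_arm = x
row 2 (arm held, sun turns y): ω_ring = −(25/65)·y, ω_arm = 0
boundary: total ω_arm = x = 0 and total ω_sun = x + y = 1  ⇒  y = 1, x = 0
row 2 ring = −(25/65)·1 = -5/13
totals (row 1 + row 2): sun 0 + 1 = 1, ring 0 + (-5/13) = -5/13, arm 0 + 0 = 0
asked cell (row2, ring) = -5/13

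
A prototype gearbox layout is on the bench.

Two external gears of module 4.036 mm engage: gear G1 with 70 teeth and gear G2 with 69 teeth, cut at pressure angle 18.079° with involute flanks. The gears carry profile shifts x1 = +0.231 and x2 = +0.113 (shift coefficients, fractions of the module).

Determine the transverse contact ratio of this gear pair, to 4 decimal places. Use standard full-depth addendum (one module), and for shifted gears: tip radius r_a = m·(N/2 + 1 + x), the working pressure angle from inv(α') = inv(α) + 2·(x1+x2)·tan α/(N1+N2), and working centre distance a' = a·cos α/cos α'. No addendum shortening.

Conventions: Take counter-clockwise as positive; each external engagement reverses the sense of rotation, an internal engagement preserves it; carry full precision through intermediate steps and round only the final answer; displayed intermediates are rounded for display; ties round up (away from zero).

topology: single-mesh involute geometry — m = 4.036, 70T/69T pair
base radii: r_b1 = 134.285928, r_b2 = 132.367558
tip radii: r_a1 = 146.228316, r_a2 = 143.734068
inv(α') = inv(18.079°) + 2·(+0.231+0.113)·tan α/(70+69) = 0.01252246  ⇒  α' = 18.90643°
a' = a·cos α / cos α' = 280.5020·cos 18.079°/cos 18.90643° = 281.860127
action lengths: √(r_a1²−r_b1²) = 57.879270, √(r_a2²−r_b2²) = 56.020638
base pitch p_b = π·m·cos α = 12.053477
CR = (57.879270 + 56.020638 − 281.860127·sin 18.90643°)/12.053477 = 1.872535
contact ratio ≈ 1.8725

1.8725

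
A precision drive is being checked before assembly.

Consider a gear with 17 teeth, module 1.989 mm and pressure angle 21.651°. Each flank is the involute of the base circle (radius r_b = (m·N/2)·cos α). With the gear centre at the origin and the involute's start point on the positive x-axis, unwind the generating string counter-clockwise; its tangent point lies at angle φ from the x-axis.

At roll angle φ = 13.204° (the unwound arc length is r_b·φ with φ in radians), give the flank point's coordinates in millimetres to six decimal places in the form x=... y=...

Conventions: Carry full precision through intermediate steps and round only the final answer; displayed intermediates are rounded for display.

x=16.125464 y=0.063767

single-mesh involute tooth geometry (17T wheel at module 1.989)
pitch radius r_p = m·N/2 = 1.989·17/2 = 16.906500
base radius r_b = r_p·cos α = 16.906500·cos 21.651° = 15.713720
roll angle φ = 13.204° = 0.23045327 rad
x = r_b·(cos φ + φ·sin φ) = 16.125464
y = r_b·(sin φ − φ·cos φ) = 0.063767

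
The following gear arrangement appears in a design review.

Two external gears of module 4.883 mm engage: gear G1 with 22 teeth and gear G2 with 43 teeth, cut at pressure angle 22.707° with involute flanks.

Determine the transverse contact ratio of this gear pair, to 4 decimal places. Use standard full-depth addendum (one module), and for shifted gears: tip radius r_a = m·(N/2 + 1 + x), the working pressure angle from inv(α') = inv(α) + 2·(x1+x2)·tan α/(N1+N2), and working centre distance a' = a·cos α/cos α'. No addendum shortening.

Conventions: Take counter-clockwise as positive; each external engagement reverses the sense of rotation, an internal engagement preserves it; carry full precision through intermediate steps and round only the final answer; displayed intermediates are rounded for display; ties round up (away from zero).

recognized (one external pair, fixed centres): single-mesh tooth geometry, m = 4.883, N1 = 22, N2 = 43
base radii: r_b1 = 49.549756, r_b2 = 96.847250
tip radii: r_a1 = 58.596000, r_a2 = 109.867500
no profile shift: α' = α, a' = a
action lengths: √(r_a1²−r_b1²) = 31.277994, √(r_a2²−r_b2²) = 51.879455
base pitch p_b = π·m·cos α = 14.151377
CR = (31.277994 + 51.879455 − 158.697500·sin 22.70700°)/14.151377 = 1.547357
contact ratio ≈ 1.5474

1.5474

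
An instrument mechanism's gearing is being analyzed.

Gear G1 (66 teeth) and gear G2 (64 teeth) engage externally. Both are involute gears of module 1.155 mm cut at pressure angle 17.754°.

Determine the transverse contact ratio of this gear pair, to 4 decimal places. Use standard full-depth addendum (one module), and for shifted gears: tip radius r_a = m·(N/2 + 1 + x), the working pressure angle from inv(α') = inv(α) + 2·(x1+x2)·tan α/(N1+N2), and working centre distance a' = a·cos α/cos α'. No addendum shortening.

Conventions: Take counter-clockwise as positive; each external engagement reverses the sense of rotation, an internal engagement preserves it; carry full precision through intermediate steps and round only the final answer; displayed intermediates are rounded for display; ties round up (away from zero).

1.9414

single-mesh involute tooth geometry (66T engaging 64T at module 1.155)
base radii: r_b1 = 36.299755, r_b2 = 35.199762
tip radii: r_a1 = 39.270000, r_a2 = 38.115000
no profile shift: α' = α, a' = a
action lengths: √(r_a1²−r_b1²) = 14.982013, √(r_a2²−r_b2²) = 14.619507
base pitch p_b = π·m·cos α = 3.455729
CR = (14.982013 + 14.619507 − 75.075000·sin 17.75400°)/3.455729 = 1.941368
contact ratio ≈ 1.9414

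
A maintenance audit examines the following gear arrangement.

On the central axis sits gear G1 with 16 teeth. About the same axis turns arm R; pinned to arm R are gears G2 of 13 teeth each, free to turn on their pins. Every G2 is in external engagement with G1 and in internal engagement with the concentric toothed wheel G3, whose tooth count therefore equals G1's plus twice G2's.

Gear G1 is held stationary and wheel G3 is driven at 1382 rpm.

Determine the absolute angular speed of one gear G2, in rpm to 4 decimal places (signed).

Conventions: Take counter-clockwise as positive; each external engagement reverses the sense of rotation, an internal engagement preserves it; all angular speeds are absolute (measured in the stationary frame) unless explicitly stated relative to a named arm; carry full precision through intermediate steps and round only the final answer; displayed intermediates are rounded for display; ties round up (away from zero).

class = planetary set [G3 = 16+2·13 = 42; Willis about the carrier]
normalise by the input: solve with ω_ring = 1, then scale by 1382 rpm
ring teeth: 16 + 2·13 = 42
16(ω_sun−ω_arm) = −42(ω_ring−ω_arm),  ω_sun = 0, ω_ring = 1
16(0−ω_arm) = −42(1−ω_arm)  ⇒  58·ω_arm = 42  ⇒  ω_arm = 21/29
sun–planet mesh: 16·(0−21/29) = −13·(ω_p−ω_arm)  ⇒  ω_p−ω_arm = 336/377
ω_p = 21/29 + 336/377 = 21/13
scale: ω_p = 21/13 × 1382 rpm = +2232.4615 rpm

+2232.4615 rpm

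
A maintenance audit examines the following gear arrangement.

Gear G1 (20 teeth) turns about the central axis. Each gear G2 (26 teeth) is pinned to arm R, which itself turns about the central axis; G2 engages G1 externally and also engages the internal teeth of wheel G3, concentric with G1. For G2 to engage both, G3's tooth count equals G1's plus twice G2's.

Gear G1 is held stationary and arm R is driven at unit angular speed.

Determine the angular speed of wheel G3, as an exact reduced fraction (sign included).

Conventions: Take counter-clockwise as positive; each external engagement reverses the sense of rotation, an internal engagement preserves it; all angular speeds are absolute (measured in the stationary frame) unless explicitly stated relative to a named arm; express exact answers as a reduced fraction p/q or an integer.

recognized (axles ride arm R): planetary set, 20/26/72 teeth
ring teeth: 20 + 2·26 = 72
20(ω_sun−ω_arm) = −72(ω_ring−ω_arm),  ω_sun = 0, ω_arm = 1
ω_ring = 1 − (20/72)(0−1) = 23/18
exact speed ratio = 23/18

23/18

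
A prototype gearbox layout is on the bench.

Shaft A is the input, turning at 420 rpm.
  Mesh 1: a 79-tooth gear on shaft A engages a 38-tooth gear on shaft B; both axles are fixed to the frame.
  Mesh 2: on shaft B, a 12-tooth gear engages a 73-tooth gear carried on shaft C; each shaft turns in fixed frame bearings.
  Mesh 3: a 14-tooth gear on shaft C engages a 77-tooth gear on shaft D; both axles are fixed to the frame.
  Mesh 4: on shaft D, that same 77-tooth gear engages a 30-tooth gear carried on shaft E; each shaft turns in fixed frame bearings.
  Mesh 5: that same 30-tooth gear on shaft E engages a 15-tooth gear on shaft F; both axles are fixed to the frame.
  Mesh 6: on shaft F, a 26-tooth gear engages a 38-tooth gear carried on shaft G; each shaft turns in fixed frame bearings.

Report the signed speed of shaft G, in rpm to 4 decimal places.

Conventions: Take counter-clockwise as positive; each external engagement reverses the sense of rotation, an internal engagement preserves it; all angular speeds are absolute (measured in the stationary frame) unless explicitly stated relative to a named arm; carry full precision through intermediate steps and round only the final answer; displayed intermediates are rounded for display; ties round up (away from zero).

+91.6595 rpm

class = fixed-axis compound train [6 meshes; 6 ratios multiply, 6 sense flips]
mesh 1 [79T→38T]: ω = 420.0000×79/38 = 873.1579 rpm, sense flips to −
mesh 2 [12T→73T]: ω = 873.1579×12/73 = 143.5328 rpm, sense flips to +
mesh 3 [14T→77T]: ω = 143.5328×14/77 = 26.0969 rpm, sense flips to −
mesh 4 [77T→30T]: ω = 26.0969×77/30 = 66.9820 rpm, sense flips to +
mesh 5 [30T→15T]: ω = 66.9820×30/15 = 133.9640 rpm, sense flips to −
mesh 6 [26T→38T]: ω = 133.9640×26/38 = 91.6595 rpm, sense flips to +
signed output speed = +91.6595 rpm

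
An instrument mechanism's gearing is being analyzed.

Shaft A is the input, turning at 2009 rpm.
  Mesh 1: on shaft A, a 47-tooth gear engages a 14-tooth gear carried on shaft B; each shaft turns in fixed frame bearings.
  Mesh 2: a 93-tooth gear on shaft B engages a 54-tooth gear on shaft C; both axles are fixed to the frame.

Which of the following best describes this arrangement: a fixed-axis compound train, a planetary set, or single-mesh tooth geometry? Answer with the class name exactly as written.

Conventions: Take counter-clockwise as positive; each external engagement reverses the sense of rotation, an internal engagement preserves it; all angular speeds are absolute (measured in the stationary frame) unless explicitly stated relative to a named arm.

fixed-axis compound train

class = fixed-axis compound train [2 meshes; 2 ratios multiply, 2 sense flips]
classification: fixed-axis compound train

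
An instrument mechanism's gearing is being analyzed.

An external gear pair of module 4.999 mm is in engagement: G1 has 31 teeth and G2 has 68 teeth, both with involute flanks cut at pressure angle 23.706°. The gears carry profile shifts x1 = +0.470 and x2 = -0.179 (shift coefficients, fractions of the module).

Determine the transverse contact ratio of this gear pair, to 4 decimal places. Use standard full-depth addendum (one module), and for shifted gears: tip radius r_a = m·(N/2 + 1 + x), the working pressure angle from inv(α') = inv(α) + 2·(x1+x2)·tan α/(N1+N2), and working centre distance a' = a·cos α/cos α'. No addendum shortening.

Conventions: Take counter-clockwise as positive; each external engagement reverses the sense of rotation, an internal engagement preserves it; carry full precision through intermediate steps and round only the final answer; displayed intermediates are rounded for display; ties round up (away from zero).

1.4948

class = single-mesh tooth geometry [involute pair 31T × 68T, m = 4.999]
base radii: r_b1 = 70.946396, r_b2 = 155.624353
tip radii: r_a1 = 84.833030, r_a2 = 174.070179
inv(α') = inv(23.706°) + 2·(+0.470-0.179)·tan α/(31+68) = 0.02792780  ⇒  α' = 24.44668°
a' = a·cos α / cos α' = 247.4505·cos 23.706°/cos 24.44668° = 248.884005
action lengths: √(r_a1²−r_b1²) = 46.510771, √(r_a2²−r_b2²) = 77.983895
base pitch p_b = π·m·cos α = 14.379657
CR = (46.510771 + 77.983895 − 248.884005·sin 24.44668°)/14.379657 = 1.494816
contact ratio ≈ 1.4948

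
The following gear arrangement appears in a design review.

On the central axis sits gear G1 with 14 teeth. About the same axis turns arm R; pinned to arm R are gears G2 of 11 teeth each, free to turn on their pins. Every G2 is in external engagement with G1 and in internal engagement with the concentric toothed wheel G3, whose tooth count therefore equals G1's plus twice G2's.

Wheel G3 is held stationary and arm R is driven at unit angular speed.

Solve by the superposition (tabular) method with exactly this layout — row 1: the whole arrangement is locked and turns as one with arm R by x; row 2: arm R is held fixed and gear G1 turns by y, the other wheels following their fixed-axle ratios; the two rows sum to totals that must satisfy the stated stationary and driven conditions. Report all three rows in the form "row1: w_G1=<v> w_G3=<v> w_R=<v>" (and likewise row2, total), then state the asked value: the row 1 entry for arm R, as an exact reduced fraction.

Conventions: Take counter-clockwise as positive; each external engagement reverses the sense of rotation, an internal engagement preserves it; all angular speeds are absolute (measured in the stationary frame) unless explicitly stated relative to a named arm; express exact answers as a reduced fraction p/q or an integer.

row1: w_G1=1 w_G3=1 w_R=1
row2: w_G1=18/7 w_G3=-1 w_R=0
total: w_G1=25/7 w_G3=0 w_R=1
asked value: 1

recognized (axles ride arm R): planetary set, 14/11/36 teeth
row 1 (train locked, turned with arm): all members turn x
superposition row 2 [arm held]: sun y, ring −(14/36)·y, arm 0
boundary: total ω_ring = x − (14/36)·y = 0 and total ω_arm = x = 1  ⇒  y = 18/7, x = 1
row 2 ring = −(14/36)·18/7 = -1
totals (row 1 + row 2): sun 1 + 18/7 = 25/7, ring 1 + (-1) = 0, arm 1 + 0 = 1
asked cell (row1, arm) = 1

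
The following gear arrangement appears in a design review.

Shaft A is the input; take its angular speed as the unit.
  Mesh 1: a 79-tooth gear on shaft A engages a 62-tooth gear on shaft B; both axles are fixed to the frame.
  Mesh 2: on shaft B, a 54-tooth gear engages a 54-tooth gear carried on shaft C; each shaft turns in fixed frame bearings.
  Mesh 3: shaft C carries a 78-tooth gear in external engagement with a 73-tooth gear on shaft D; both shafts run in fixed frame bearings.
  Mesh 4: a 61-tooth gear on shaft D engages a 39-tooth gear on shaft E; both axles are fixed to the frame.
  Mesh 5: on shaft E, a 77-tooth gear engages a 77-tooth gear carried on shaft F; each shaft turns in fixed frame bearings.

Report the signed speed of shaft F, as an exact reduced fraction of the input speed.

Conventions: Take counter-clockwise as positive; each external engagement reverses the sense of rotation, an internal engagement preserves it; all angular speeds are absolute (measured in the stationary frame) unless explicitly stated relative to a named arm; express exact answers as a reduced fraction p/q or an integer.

-4819/2263

5-mesh fixed-axis compound train (all bearings frame-fixed)
mesh 1 [79T→62T]: |ω|/ω_in = 1×79/62 = 79/62, sense flips to −
mesh 2 [54T→54T]: |ω|/ω_in = (79/62)×54/54 = 79/62, sense flips to +
mesh 3 [78T→73T]: |ω|/ω_in = (79/62)×78/73 = 3081/2263, sense flips to −
mesh 4 [61T→39T]: |ω|/ω_in = (3081/2263)×61/39 = 4819/2263, sense flips to +
mesh 5 [77T→77T]: |ω|/ω_in = (4819/2263)×77/77 = 4819/2263, sense flips to −
signed output speed (× input speed) = -4819/2263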